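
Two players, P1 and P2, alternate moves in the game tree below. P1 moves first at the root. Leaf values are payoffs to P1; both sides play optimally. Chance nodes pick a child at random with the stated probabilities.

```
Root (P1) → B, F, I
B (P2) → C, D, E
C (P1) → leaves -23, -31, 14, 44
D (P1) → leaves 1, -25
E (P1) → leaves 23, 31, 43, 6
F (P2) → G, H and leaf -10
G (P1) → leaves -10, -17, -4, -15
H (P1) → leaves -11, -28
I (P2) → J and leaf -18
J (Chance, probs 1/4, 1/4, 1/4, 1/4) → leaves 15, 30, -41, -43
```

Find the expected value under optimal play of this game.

1

C (P1): max(-23, -31, 14, 44) = 44
D (P1): max(1, -25) = 1
E (P1): max(23, 31, 43, 6) = 43
B (P2): min(44, 1, 43) = 1
G (P1): max(-10, -17, -4, -15) = -4
H (P1): max(-11, -28) = -11
F (P2): min(-4, -11, -10) = -11
J (Chance): 1/4·15 + 1/4·30 + 1/4·-41 + 1/4·-43 = -9.75
I (P2): min(-9.75, -18) = -18
Root (P1): max(1, -11, -18) = 1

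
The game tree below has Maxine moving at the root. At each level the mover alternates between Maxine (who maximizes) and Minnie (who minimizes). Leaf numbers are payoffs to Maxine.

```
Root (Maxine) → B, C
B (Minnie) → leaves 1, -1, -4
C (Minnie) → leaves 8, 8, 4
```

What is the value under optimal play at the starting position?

4

B (Minnie): min(1, -1, -4) = -4
C (Minnie): min(8, 8, 4) = 4
Root (Maxine): max(-4, 4) = 4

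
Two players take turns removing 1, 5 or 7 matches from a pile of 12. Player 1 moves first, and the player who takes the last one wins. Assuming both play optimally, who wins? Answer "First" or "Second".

Positions where the player to move wins (W) vs loses (L):
i:   0  1  2  3  4  5  6  7  8  9 10 11 12
     L  W  L  W  L  W  L  W  L  W  L  W  L
Position 12 is L, so the second player wins.

Second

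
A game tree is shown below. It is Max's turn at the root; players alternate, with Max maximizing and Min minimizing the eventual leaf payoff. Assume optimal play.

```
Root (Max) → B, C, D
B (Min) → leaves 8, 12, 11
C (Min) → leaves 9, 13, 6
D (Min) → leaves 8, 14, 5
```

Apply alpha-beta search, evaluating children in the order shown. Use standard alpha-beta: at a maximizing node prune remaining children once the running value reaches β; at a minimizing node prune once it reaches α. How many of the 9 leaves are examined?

7

B [α=-∞,β=+∞]: v=8
C [α=8,β=+∞]: v=6
D [α=8,β=+∞]: v=8 after child 1 ≤ α → α-cutoff, skip 2
Root [α=-∞,β=+∞]: v=8
Leaves evaluated: 7 of 9.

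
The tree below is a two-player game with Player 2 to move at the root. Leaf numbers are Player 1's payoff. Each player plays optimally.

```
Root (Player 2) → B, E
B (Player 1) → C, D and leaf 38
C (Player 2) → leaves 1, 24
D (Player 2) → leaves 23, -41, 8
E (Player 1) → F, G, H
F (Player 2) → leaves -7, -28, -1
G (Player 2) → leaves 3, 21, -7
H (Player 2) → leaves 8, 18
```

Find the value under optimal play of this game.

8

C (Player 2): min(1, 24) = 1
D (Player 2): min(23, -41, 8) = -41
B (Player 1): max(1, -41, 38) = 38
F (Player 2): min(-7, -28, -1) = -28
G (Player 2): min(3, 21, -7) = -7
H (Player 2): min(8, 18) = 8
E (Player 1): max(-28, -7, 8) = 8
Root (Player 2): min(38, 8) = 8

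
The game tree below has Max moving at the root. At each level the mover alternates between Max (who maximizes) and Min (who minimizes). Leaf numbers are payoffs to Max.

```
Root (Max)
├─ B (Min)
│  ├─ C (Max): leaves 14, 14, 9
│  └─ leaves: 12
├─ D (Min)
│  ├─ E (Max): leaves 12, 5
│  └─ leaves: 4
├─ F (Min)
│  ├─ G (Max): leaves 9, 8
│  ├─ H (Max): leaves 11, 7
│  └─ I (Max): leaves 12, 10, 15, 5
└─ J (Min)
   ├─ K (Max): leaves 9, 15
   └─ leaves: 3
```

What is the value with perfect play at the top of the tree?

12

C (Max): max(14, 14, 9) = 14
B (Min): min(14, 12) = 12
E (Max): max(12, 5) = 12
D (Min): min(12, 4) = 4
G (Max): max(9, 8) = 9
H (Max): max(11, 7) = 11
I (Max): max(12, 10, 15, 5) = 15
F (Min): min(9, 11, 15) = 9
K (Max): max(9, 15) = 15
J (Min): min(15, 3) = 3
Root (Max): max(12, 4, 9, 3) = 12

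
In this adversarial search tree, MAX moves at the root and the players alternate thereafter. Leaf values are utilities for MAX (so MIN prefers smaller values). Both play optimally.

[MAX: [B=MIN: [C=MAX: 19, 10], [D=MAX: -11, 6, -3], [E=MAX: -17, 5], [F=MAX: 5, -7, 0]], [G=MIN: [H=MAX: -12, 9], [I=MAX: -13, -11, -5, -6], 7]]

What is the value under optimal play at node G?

-5

H: max(-12, 9) = 9
I: max(-13, -11, -5, -6) = -5
G: min(9, -5, 7) = -5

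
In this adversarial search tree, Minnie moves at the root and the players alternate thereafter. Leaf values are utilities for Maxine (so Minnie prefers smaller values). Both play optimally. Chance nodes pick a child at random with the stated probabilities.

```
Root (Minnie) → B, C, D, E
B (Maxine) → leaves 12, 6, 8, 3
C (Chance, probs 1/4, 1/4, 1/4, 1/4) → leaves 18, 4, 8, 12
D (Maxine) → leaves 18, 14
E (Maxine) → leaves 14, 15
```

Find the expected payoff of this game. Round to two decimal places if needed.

B (Maxine): max(12, 6, 8, 3) = 12
C (Chance): 1/4·18 + 1/4·4 + 1/4·8 + 1/4·12 = 10.5
D (Maxine): max(18, 14) = 18
E (Maxine): max(14, 15) = 15
Root (Minnie): min(12, 10.5, 18, 15) = 10.5

10.5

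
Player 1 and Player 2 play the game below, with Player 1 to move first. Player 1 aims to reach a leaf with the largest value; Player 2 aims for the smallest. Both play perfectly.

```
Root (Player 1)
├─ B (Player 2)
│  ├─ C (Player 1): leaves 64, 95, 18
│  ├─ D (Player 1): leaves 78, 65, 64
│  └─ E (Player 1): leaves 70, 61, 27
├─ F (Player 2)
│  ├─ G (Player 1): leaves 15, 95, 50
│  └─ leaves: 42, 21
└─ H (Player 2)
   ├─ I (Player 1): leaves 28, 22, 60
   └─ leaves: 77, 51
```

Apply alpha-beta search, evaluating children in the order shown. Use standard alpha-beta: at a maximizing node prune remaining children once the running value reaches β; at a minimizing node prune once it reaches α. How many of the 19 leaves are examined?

C [α=-∞,β=+∞]: v=95
D [α=-∞,β=95]: v=78
E [α=-∞,β=78]: v=70
B [α=-∞,β=+∞]: v=70
G [α=70,β=+∞]: v=95
F [α=70,β=+∞]: v=42 after child 2 ≤ α → α-cutoff, skip 1
I [α=70,β=+∞]: v=60
H [α=70,β=+∞]: v=60 after child 1 ≤ α → α-cutoff, skip 2
Root [α=-∞,β=+∞]: v=70
Leaves evaluated: 16 of 19.

16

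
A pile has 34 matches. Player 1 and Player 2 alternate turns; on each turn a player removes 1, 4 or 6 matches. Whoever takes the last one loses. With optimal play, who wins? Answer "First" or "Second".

First

W/L table (W = player to move can force a win):
i:   0  1  2  3  4  5  6  7  8  9 10 11 12 13 14 15 16 17 18 19 20 21 22 23 24 25 26 27 28 29 30 31 32 33 34
     W  L  W  L  W  W  L  W  L  W  W  L  W  L  W  W  L  W  L  W  W  L  W  L  W  W  L  W  L  W  W  L  W  L  W
Position 34 is W, so the first player wins.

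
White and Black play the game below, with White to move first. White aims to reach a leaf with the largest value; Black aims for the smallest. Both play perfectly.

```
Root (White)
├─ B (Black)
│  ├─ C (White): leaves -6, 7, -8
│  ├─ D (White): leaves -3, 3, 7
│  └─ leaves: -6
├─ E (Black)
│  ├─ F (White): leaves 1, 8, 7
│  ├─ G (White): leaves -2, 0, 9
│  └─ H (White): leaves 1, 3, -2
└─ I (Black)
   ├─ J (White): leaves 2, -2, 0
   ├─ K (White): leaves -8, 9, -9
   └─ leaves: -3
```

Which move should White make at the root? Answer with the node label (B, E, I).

C (White): max(-6, 7, -8) = 7
D (White): max(-3, 3, 7) = 7
B (Black): min(7, 7, -6) = -6
F (White): max(1, 8, 7) = 8
G (White): max(-2, 0, 9) = 9
H (White): max(1, 3, -2) = 3
E (Black): min(8, 9, 3) = 3
J (White): max(2, -2, 0) = 2
K (White): max(-8, 9, -9) = 9
I (Black): min(2, 9, -3) = -3
Root (White): max(-6, 3, -3) = 3
White picks the child with the highest value: E (value 3).

E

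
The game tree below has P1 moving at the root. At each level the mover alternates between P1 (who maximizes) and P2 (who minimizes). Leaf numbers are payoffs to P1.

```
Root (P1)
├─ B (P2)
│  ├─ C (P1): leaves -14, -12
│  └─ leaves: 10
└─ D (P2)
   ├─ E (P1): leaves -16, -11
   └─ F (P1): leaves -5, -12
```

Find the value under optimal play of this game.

C (P1): max(-14, -12) = -12
B (P2): min(-12, 10) = -12
E (P1): max(-16, -11) = -11
F (P1): max(-5, -12) = -5
D (P2): min(-11, -5) = -11
Root (P1): max(-12, -11) = -11

-11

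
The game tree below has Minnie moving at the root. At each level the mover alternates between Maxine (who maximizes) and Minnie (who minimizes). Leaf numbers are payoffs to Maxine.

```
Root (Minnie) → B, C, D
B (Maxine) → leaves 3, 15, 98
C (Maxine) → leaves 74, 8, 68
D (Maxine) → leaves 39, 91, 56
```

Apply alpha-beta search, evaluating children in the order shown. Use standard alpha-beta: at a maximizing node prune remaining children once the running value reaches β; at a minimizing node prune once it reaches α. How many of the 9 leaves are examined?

8

B [α=-∞,β=+∞]: v=98
C [α=-∞,β=98]: v=74
D [α=-∞,β=74]: v=91 after child 2 ≥ β → β-cutoff, skip 1
Root [α=-∞,β=+∞]: v=74
Leaves evaluated: 8 of 9.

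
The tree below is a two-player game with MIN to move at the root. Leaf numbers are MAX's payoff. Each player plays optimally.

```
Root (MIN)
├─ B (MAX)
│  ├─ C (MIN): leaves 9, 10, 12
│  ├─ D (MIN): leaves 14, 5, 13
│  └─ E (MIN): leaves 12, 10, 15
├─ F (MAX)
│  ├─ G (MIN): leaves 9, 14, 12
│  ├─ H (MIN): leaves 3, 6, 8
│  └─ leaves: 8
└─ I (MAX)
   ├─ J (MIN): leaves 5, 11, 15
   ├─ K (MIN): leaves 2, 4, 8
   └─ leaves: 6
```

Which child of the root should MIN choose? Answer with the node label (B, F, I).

I

C (MIN): min(9, 10, 12) = 9
D (MIN): min(14, 5, 13) = 5
E (MIN): min(12, 10, 15) = 10
B (MAX): max(9, 5, 10) = 10
G (MIN): min(9, 14, 12) = 9
H (MIN): min(3, 6, 8) = 3
F (MAX): max(9, 3, 8) = 9
J (MIN): min(5, 11, 15) = 5
K (MIN): min(2, 4, 8) = 2
I (MAX): max(5, 2, 6) = 6
Root (MIN): min(10, 9, 6) = 6
MIN picks the child with the lowest value: I (value 6).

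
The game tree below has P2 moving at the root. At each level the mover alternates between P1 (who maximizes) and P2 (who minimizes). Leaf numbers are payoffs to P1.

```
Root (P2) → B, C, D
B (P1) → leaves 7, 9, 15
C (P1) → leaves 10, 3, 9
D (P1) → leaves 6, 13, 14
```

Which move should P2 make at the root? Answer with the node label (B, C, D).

C

B (P1): max(7, 9, 15) = 15
C (P1): max(10, 3, 9) = 10
D (P1): max(6, 13, 14) = 14
Root (P2): min(15, 10, 14) = 10
P2 picks the child with the lowest value: C (value 10).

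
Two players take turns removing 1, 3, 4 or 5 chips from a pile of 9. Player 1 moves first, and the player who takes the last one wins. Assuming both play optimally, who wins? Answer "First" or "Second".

First

Compute winning (W) and losing (L) positions by backward induction:
i:   0  1  2  3  4  5  6  7  8  9
     L  W  L  W  W  W  W  W  L  W
Position 9 is W, so the first player wins.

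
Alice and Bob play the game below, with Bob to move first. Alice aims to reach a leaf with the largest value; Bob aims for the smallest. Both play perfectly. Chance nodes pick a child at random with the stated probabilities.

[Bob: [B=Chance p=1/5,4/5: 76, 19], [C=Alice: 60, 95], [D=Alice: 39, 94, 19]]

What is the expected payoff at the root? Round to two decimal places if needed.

30.4

B (Chance): 1/5·76 + 4/5·19 = 30.4
C (Alice): max(60, 95) = 95
D (Alice): max(39, 94, 19) = 94
Root (Bob): min(30.4, 95, 94) = 30.4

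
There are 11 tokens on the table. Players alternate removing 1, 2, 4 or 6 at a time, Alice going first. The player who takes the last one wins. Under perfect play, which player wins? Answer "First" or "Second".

W/L table (W = player to move can force a win):
i:   0  1  2  3  4  5  6  7  8  9 10 11
     L  W  W  L  W  W  W  W  L  W  W  L
Position 11 is L, so the second player wins.

Second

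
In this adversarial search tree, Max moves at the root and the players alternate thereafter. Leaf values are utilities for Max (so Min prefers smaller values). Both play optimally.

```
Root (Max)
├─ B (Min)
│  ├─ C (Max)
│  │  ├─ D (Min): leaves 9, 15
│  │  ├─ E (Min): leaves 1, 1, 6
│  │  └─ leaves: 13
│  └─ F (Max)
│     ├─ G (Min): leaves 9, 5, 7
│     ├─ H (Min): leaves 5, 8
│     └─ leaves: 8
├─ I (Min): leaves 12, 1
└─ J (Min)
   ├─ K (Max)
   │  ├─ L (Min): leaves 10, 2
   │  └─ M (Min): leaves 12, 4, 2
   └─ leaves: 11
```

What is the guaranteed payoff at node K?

2

L: min(10, 2) = 2
M: min(12, 4, 2) = 2
K: max(2, 2) = 2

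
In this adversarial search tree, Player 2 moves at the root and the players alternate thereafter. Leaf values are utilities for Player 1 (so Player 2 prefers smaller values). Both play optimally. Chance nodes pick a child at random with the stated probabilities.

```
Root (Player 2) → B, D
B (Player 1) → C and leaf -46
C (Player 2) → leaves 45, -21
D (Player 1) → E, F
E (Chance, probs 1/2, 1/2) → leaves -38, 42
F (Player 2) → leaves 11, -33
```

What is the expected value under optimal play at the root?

-21

C (Player 2): min(45, -21) = -21
B (Player 1): max(-21, -46) = -21
E (Chance): 1/2·-38 + 1/2·42 = 2
F (Player 2): min(11, -33) = -33
D (Player 1): max(2, -33) = 2
Root (Player 2): min(-21, 2) = -21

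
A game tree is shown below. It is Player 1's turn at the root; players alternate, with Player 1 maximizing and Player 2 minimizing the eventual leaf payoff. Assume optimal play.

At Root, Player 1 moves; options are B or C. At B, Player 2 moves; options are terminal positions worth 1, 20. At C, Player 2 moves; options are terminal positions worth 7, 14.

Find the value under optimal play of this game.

7

B (Player 2): min(1, 20) = 1
C (Player 2): min(7, 14) = 7
Root (Player 1): max(1, 7) = 7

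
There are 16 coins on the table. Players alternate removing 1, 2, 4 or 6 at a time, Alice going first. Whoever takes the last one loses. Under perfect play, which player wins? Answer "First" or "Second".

Positions where the player to move wins (W) vs loses (L):
i:   0  1  2  3  4  5  6  7  8  9 10 11 12 13 14 15 16
     W  L  W  W  L  W  W  W  W  L  W  W  L  W  W  W  W
Position 16 is W, so the first player wins.

First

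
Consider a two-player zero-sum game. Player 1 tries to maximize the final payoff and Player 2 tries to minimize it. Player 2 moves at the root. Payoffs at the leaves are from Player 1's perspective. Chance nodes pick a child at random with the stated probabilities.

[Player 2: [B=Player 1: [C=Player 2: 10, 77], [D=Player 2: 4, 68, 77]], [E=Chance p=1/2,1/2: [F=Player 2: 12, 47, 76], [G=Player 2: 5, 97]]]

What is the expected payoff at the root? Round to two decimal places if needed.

8.5

C (Player 2): min(10, 77) = 10
D (Player 2): min(4, 68, 77) = 4
B (Player 1): max(10, 4) = 10
F (Player 2): min(12, 47, 76) = 12
G (Player 2): min(5, 97) = 5
E (Chance): 1/2·12 + 1/2·5 = 8.5
Root (Player 2): min(10, 8.5) = 8.5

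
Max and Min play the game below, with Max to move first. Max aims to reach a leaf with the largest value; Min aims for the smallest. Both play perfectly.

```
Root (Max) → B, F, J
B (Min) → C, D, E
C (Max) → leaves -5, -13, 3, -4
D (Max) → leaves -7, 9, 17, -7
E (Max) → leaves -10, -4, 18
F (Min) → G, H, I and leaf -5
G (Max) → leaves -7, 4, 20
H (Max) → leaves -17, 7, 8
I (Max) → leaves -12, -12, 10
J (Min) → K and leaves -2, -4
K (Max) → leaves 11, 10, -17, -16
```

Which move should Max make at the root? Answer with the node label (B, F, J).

B

C (Max): max(-5, -13, 3, -4) = 3
D (Max): max(-7, 9, 17, -7) = 17
E (Max): max(-10, -4, 18) = 18
B (Min): min(3, 17, 18) = 3
G (Max): max(-7, 4, 20) = 20
H (Max): max(-17, 7, 8) = 8
I (Max): max(-12, -12, 10) = 10
F (Min): min(20, 8, 10, -5) = -5
K (Max): max(11, 10, -17, -16) = 11
J (Min): min(11, -2, -4) = -4
Root (Max): max(3, -5, -4) = 3
Max picks the child with the highest value: B (value 3).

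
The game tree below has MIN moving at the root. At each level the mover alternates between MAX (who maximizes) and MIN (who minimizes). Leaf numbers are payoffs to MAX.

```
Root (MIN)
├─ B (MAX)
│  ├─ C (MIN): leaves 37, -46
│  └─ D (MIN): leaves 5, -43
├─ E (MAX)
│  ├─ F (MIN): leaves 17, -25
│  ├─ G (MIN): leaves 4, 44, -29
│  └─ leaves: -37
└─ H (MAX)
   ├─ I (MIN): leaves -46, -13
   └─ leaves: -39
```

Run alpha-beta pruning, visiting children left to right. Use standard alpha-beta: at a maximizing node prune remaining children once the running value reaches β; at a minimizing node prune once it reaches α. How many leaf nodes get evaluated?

9

C [α=-∞,β=+∞]: v=-46
D [α=-46,β=+∞]: v=-43
B [α=-∞,β=+∞]: v=-43
F [α=-∞,β=-43]: v=-25
E [α=-∞,β=-43]: v=-25 after child 1 ≥ β → β-cutoff, skip 2
I [α=-∞,β=-43]: v=-46
H [α=-∞,β=-43]: v=-39
Root [α=-∞,β=+∞]: v=-43
Leaves evaluated: 9 of 13.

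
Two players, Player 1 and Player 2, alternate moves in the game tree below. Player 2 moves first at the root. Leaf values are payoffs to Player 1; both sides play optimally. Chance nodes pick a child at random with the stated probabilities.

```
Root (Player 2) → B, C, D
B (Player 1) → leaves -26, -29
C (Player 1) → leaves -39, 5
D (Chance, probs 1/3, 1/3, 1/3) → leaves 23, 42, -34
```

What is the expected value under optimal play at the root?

B (Player 1): max(-26, -29) = -26
C (Player 1): max(-39, 5) = 5
D (Chance): 1/3·23 + 1/3·42 + 1/3·-34 = 10.33
Root (Player 2): min(-26, 5, 10.33) = -26

-26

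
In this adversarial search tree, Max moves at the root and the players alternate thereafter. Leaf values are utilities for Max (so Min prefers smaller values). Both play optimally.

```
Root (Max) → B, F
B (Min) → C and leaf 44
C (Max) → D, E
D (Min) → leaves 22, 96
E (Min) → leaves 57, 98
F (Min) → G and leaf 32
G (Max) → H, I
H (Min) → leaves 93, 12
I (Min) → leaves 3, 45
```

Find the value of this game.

44

D (Min): min(22, 96) = 22
E (Min): min(57, 98) = 57
C (Max): max(22, 57) = 57
B (Min): min(57, 44) = 44
H (Min): min(93, 12) = 12
I (Min): min(3, 45) = 3
G (Max): max(12, 3) = 12
F (Min): min(12, 32) = 12
Root (Max): max(44, 12) = 44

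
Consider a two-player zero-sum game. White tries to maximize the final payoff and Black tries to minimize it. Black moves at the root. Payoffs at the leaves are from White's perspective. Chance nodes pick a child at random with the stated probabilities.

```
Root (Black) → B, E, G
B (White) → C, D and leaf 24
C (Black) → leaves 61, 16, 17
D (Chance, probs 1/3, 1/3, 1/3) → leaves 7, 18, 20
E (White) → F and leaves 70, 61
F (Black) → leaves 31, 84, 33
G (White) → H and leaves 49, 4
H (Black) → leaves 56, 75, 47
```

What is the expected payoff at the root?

24

C (Black): min(61, 16, 17) = 16
D (Chance): 1/3·7 + 1/3·18 + 1/3·20 = 15
B (White): max(16, 15, 24) = 24
F (Black): min(31, 84, 33) = 31
E (White): max(31, 70, 61) = 70
H (Black): min(56, 75, 47) = 47
G (White): max(47, 49, 4) = 49
Root (Black): min(24, 70, 49) = 24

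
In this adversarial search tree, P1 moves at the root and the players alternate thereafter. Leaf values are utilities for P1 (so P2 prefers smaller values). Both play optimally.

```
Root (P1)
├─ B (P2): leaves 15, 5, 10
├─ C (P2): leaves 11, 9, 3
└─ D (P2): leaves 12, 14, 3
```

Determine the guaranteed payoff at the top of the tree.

5

B (P2): min(15, 5, 10) = 5
C (P2): min(11, 9, 3) = 3
D (P2): min(12, 14, 3) = 3
Root (P1): max(5, 3, 3) = 5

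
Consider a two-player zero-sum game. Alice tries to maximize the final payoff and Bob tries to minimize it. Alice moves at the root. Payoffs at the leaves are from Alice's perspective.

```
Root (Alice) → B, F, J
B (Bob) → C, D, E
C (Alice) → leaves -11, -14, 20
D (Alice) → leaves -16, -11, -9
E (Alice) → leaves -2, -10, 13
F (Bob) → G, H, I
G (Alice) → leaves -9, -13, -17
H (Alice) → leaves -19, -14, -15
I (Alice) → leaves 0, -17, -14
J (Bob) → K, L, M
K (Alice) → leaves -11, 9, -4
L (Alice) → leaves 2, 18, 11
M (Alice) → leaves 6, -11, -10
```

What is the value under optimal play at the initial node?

C (Alice): max(-11, -14, 20) = 20
D (Alice): max(-16, -11, -9) = -9
E (Alice): max(-2, -10, 13) = 13
B (Bob): min(20, -9, 13) = -9
G (Alice): max(-9, -13, -17) = -9
H (Alice): max(-19, -14, -15) = -14
I (Alice): max(0, -17, -14) = 0
F (Bob): min(-9, -14, 0) = -14
K (Alice): max(-11, 9, -4) = 9
L (Alice): max(2, 18, 11) = 18
M (Alice): max(6, -11, -10) = 6
J (Bob): min(9, 18, 6) = 6
Root (Alice): max(-9, -14, 6) = 6

6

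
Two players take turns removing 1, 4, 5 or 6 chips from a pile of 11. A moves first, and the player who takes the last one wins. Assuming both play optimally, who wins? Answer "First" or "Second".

Second

W/L table (W = player to move can force a win):
i:   0  1  2  3  4  5  6  7  8  9 10 11
     L  W  L  W  W  W  W  W  W  L  W  L
Position 11 is L, so the second player wins.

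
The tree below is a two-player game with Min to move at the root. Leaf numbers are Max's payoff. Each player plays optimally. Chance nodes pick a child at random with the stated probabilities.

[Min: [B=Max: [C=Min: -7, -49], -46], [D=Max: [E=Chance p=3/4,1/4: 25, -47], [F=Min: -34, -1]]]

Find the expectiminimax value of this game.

-46

C (Min): min(-7, -49) = -49
B (Max): max(-49, -46) = -46
E (Chance): 3/4·25 + 1/4·-47 = 7
F (Min): min(-34, -1) = -34
D (Max): max(7, -34) = 7
Root (Min): min(-46, 7) = -46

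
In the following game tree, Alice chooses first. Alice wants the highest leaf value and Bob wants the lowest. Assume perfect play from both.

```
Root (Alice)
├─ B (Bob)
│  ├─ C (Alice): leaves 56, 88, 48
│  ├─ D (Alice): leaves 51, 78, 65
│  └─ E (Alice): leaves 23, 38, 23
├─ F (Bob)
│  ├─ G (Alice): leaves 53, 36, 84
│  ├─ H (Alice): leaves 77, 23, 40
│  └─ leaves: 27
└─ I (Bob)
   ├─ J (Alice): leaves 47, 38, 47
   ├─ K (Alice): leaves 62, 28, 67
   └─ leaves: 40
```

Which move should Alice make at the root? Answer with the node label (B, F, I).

C (Alice): max(56, 88, 48) = 88
D (Alice): max(51, 78, 65) = 78
E (Alice): max(23, 38, 23) = 38
B (Bob): min(88, 78, 38) = 38
G (Alice): max(53, 36, 84) = 84
H (Alice): max(77, 23, 40) = 77
F (Bob): min(84, 77, 27) = 27
J (Alice): max(47, 38, 47) = 47
K (Alice): max(62, 28, 67) = 67
I (Bob): min(47, 67, 40) = 40
Root (Alice): max(38, 27, 40) = 40
Alice picks the child with the highest value: I (value 40).

I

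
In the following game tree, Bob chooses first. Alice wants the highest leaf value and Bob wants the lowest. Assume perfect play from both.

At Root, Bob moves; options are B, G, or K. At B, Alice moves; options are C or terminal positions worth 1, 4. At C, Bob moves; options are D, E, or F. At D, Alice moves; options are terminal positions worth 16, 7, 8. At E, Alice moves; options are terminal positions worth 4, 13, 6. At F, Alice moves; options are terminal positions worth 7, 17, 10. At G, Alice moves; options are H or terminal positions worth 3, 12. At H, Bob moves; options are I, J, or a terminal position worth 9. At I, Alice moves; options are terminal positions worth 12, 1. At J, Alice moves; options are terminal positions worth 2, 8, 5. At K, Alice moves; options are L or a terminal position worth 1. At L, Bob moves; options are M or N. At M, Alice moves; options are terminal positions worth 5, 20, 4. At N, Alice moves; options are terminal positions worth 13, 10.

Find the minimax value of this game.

D (Alice): max(16, 7, 8) = 16
E (Alice): max(4, 13, 6) = 13
F (Alice): max(7, 17, 10) = 17
C (Bob): min(16, 13, 17) = 13
B (Alice): max(13, 1, 4) = 13
I (Alice): max(12, 1) = 12
J (Alice): max(2, 8, 5) = 8
H (Bob): min(12, 8, 9) = 8
G (Alice): max(8, 3, 12) = 12
M (Alice): max(5, 20, 4) = 20
N (Alice): max(13, 10) = 13
L (Bob): min(20, 13) = 13
K (Alice): max(13, 1) = 13
Root (Bob): min(13, 12, 13) = 12

12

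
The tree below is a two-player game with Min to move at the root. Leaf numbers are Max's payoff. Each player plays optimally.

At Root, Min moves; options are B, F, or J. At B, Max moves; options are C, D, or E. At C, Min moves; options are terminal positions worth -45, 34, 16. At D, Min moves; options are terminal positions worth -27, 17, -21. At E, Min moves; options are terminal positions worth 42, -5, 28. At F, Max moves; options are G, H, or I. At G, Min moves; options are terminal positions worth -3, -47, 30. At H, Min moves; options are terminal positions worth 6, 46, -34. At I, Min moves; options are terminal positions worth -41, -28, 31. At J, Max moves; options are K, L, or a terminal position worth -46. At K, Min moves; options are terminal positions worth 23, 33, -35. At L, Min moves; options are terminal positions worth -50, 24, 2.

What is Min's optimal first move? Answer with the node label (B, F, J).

J

C (Min): min(-45, 34, 16) = -45
D (Min): min(-27, 17, -21) = -27
E (Min): min(42, -5, 28) = -5
B (Max): max(-45, -27, -5) = -5
G (Min): min(-3, -47, 30) = -47
H (Min): min(6, 46, -34) = -34
I (Min): min(-41, -28, 31) = -41
F (Max): max(-47, -34, -41) = -34
K (Min): min(23, 33, -35) = -35
L (Min): min(-50, 24, 2) = -50
J (Max): max(-35, -50, -46) = -35
Root (Min): min(-5, -34, -35) = -35
Min picks the child with the lowest value: J (value -35).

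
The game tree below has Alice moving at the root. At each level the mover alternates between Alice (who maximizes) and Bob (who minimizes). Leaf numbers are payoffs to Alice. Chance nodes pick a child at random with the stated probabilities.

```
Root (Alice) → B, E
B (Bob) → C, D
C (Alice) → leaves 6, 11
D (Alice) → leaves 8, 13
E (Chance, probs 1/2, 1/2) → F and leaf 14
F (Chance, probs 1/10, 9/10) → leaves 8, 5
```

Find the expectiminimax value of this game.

C (Alice): max(6, 11) = 11
D (Alice): max(8, 13) = 13
B (Bob): min(11, 13) = 11
F (Chance): 1/10·8 + 9/10·5 = 5.3
E (Chance): 1/2·5.3 + 1/2·14 = 9.65
Root (Alice): max(11, 9.65) = 11

11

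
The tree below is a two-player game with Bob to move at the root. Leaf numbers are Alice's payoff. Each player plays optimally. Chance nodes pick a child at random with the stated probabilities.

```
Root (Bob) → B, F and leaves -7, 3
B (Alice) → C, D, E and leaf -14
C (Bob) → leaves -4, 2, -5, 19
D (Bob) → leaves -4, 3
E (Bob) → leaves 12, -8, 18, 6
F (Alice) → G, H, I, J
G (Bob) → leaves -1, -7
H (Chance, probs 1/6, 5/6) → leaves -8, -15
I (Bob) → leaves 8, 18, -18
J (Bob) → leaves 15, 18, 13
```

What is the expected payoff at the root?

C (Bob): min(-4, 2, -5, 19) = -5
D (Bob): min(-4, 3) = -4
E (Bob): min(12, -8, 18, 6) = -8
B (Alice): max(-5, -4, -8, -14) = -4
G (Bob): min(-1, -7) = -7
H (Chance): 1/6·-8 + 5/6·-15 = -13.83
I (Bob): min(8, 18, -18) = -18
J (Bob): min(15, 18, 13) = 13
F (Alice): max(-7, -13.83, -18, 13) = 13
Root (Bob): min(-4, 13, -7, 3) = -7

-7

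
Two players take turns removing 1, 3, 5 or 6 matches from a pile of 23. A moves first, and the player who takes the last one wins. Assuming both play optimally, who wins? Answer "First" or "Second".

Positions where the player to move wins (W) vs loses (L):
i:   0  1  2  3  4  5  6  7  8  9 10 11 12 13 14 15 16 17 18 19 20 21 22 23
     L  W  L  W  L  W  W  W  W  W  W  L  W  L  W  L  W  W  W  W  W  W  L  W
Position 23 is W, so the first player wins.

First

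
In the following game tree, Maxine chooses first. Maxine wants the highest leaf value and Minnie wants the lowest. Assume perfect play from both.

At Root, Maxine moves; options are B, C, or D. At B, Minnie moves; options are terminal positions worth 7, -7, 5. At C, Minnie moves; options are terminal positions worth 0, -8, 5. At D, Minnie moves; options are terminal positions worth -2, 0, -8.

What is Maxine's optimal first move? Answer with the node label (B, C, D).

B

B (Minnie): min(7, -7, 5) = -7
C (Minnie): min(0, -8, 5) = -8
D (Minnie): min(-2, 0, -8) = -8
Root (Maxine): max(-7, -8, -8) = -7
Maxine picks the child with the highest value: B (value -7).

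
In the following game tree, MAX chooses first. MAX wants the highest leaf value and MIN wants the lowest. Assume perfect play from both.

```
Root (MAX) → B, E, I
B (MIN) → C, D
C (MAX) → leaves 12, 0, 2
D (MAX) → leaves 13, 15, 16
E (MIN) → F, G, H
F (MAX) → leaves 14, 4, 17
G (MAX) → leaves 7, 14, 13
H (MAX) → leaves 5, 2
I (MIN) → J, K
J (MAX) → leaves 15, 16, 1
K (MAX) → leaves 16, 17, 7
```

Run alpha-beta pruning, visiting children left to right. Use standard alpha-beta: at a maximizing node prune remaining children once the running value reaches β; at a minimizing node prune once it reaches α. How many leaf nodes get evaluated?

C [α=-∞,β=+∞]: v=12
D [α=-∞,β=12]: v=13 after child 1 ≥ β → β-cutoff, skip 2
B [α=-∞,β=+∞]: v=12
F [α=12,β=+∞]: v=17
G [α=12,β=17]: v=14
H [α=12,β=14]: v=5
E [α=12,β=+∞]: v=5
J [α=12,β=+∞]: v=16
K [α=12,β=16]: v=16 after child 1 ≥ β → β-cutoff, skip 2
I [α=12,β=+∞]: v=16
Root [α=-∞,β=+∞]: v=16
Leaves evaluated: 16 of 20.

16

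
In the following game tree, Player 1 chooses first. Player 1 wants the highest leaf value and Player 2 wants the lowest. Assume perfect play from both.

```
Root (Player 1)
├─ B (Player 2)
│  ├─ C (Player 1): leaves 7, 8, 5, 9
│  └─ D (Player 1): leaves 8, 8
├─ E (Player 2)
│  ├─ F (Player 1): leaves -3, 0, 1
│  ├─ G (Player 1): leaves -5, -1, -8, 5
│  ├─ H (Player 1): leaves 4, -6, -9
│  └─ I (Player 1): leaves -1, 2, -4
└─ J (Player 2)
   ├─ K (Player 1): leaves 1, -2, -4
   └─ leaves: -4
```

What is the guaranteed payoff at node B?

C: max(7, 8, 5, 9) = 9
D: max(8, 8) = 8
B: min(9, 8) = 8

8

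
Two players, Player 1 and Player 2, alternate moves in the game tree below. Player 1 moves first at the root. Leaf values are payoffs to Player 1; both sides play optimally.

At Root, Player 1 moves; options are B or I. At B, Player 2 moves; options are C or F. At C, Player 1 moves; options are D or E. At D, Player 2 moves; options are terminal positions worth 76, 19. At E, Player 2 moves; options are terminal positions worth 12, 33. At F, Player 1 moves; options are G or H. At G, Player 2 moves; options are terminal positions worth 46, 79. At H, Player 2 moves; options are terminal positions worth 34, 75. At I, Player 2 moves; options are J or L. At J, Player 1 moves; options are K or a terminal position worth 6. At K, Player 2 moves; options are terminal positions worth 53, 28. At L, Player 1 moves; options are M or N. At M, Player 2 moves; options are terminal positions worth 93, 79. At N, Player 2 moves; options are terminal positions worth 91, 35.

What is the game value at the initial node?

28

D (Player 2): min(76, 19) = 19
E (Player 2): min(12, 33) = 12
C (Player 1): max(19, 12) = 19
G (Player 2): min(46, 79) = 46
H (Player 2): min(34, 75) = 34
F (Player 1): max(46, 34) = 46
B (Player 2): min(19, 46) = 19
K (Player 2): min(53, 28) = 28
J (Player 1): max(28, 6) = 28
M (Player 2): min(93, 79) = 79
N (Player 2): min(91, 35) = 35
L (Player 1): max(79, 35) = 79
I (Player 2): min(28, 79) = 28
Root (Player 1): max(19, 28) = 28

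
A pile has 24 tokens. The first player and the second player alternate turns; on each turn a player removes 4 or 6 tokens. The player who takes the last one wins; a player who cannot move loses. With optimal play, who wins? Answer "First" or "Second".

First

Compute winning (W) and losing (L) positions by backward induction:
i:   0  1  2  3  4  5  6  7  8  9 10 11 12 13 14 15 16 17 18 19 20 21 22 23 24
     L  L  L  L  W  W  W  W  W  W  L  L  L  L  W  W  W  W  W  W  L  L  L  L  W
Position 24 is W, so the first player wins.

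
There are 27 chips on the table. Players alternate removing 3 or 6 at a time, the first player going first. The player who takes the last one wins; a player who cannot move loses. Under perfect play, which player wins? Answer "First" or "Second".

Mark each pile size as W (mover wins) or L (mover loses):
i:   0  1  2  3  4  5  6  7  8  9 10 11 12 13 14 15 16 17 18 19 20 21 22 23 24 25 26 27
     L  L  L  W  W  W  W  W  W  L  L  L  W  W  W  W  W  W  L  L  L  W  W  W  W  W  W  L
Position 27 is L, so the second player wins.

Second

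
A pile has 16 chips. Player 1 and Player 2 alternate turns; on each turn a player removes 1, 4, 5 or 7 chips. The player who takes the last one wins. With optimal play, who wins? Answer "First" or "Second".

i:   0  1  2  3  4  5  6  7  8  9 10 11 12 13 14 15 16
     L  W  L  W  W  W  W  W  L  W  L  W  W  W  W  W  L
Position 16 is L, so the second player wins.

Second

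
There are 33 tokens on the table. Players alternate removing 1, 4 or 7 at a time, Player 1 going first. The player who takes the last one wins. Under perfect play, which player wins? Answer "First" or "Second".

First

Compute winning (W) and losing (L) positions by backward induction:
i:   0  1  2  3  4  5  6  7  8  9 10 11 12 13 14 15 16 17 18 19 20 21 22 23 24 25 26 27 28 29 30 31 32 33
     L  W  L  W  W  L  W  W  L  W  L  W  W  L  W  W  L  W  L  W  W  L  W  W  L  W  L  W  W  L  W  W  L  W
Position 33 is W, so the first player wins.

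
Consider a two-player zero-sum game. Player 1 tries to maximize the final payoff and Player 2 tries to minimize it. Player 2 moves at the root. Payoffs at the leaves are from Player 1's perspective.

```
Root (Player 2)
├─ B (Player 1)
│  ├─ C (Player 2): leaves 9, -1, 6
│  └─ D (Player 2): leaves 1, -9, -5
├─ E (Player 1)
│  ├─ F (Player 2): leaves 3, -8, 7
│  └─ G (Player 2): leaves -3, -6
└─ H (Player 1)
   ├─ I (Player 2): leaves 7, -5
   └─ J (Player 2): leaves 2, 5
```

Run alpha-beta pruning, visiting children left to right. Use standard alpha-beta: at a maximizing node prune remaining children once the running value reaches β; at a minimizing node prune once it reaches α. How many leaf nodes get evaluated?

C [α=-∞,β=+∞]: v=-1
D [α=-1,β=+∞]: v=-9 after child 2 ≤ α → α-cutoff, skip 1
B [α=-∞,β=+∞]: v=-1
F [α=-∞,β=-1]: v=-8
G [α=-8,β=-1]: v=-6
E [α=-∞,β=-1]: v=-6
I [α=-∞,β=-6]: v=-5
H [α=-∞,β=-6]: v=-5 after child 1 ≥ β → β-cutoff, skip 1
Root [α=-∞,β=+∞]: v=-6
Leaves evaluated: 12 of 15.

12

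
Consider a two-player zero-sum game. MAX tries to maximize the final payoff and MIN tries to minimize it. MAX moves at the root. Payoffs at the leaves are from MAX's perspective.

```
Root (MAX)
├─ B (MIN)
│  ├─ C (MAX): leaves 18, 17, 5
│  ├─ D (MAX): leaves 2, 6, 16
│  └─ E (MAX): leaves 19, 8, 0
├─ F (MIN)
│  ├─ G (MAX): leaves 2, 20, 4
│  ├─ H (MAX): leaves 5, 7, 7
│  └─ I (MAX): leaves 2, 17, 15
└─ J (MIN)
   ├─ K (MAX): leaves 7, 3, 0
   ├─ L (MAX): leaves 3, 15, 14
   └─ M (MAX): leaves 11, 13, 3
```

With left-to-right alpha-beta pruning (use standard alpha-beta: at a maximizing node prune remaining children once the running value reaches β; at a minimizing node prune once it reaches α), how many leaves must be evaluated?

16

C [α=-∞,β=+∞]: v=18
D [α=-∞,β=18]: v=16
E [α=-∞,β=16]: v=19 after child 1 ≥ β → β-cutoff, skip 2
B [α=-∞,β=+∞]: v=16
G [α=16,β=+∞]: v=20
H [α=16,β=20]: v=7
F [α=16,β=+∞]: v=7 after child 2 ≤ α → α-cutoff, skip 1
K [α=16,β=+∞]: v=7
J [α=16,β=+∞]: v=7 after child 1 ≤ α → α-cutoff, skip 2
Root [α=-∞,β=+∞]: v=16
Leaves evaluated: 16 of 27.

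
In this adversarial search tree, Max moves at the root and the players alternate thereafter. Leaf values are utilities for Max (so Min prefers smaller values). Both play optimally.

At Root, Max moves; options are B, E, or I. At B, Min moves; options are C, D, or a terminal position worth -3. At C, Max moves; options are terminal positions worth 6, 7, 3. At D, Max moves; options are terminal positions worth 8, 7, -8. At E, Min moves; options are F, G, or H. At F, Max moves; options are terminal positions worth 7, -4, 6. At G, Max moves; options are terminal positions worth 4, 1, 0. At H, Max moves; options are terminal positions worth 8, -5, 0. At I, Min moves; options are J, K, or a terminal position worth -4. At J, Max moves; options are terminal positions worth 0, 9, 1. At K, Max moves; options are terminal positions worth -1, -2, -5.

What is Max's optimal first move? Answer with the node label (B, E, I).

E

C (Max): max(6, 7, 3) = 7
D (Max): max(8, 7, -8) = 8
B (Min): min(7, 8, -3) = -3
F (Max): max(7, -4, 6) = 7
G (Max): max(4, 1, 0) = 4
H (Max): max(8, -5, 0) = 8
E (Min): min(7, 4, 8) = 4
J (Max): max(0, 9, 1) = 9
K (Max): max(-1, -2, -5) = -1
I (Min): min(9, -1, -4) = -4
Root (Max): max(-3, 4, -4) = 4
Max picks the child with the highest value: E (value 4).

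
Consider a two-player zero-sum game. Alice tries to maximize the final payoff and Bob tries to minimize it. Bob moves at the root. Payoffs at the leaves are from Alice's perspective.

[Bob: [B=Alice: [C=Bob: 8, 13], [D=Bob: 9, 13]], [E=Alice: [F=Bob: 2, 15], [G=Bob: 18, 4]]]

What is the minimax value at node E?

4

F: min(2, 15) = 2
G: min(18, 4) = 4
E: max(2, 4) = 4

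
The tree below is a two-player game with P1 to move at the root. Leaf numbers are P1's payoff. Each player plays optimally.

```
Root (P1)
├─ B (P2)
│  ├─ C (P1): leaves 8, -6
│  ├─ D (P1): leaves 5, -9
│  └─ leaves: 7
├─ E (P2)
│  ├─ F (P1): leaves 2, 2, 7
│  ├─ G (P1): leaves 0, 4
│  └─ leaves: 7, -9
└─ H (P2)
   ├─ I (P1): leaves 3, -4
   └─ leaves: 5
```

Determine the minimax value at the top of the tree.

5

C (P1): max(8, -6) = 8
D (P1): max(5, -9) = 5
B (P2): min(8, 5, 7) = 5
F (P1): max(2, 2, 7) = 7
G (P1): max(0, 4) = 4
E (P2): min(7, 4, 7, -9) = -9
I (P1): max(3, -4) = 3
H (P2): min(3, 5) = 3
Root (P1): max(5, -9, 3) = 5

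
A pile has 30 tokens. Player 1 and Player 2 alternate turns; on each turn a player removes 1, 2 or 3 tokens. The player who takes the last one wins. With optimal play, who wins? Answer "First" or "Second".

Positions where the player to move wins (W) vs loses (L):
i:   0  1  2  3  4  5  6  7  8  9 10 11 12 13 14 15 16 17 18 19 20 21 22 23 24 25 26 27 28 29 30
     L  W  W  W  L  W  W  W  L  W  W  W  L  W  W  W  L  W  W  W  L  W  W  W  L  W  W  W  L  W  W
Position 30 is W, so the first player wins.

First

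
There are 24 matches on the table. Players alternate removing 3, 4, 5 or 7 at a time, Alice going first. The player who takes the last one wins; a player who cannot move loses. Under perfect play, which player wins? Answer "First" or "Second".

First

Mark each pile size as W (mover wins) or L (mover loses):
i:   0  1  2  3  4  5  6  7  8  9 10 11 12 13 14 15 16 17 18 19 20 21 22 23 24
     L  L  L  W  W  W  W  W  W  W  L  L  L  W  W  W  W  W  W  W  L  L  L  W  W
Position 24 is W, so the first player wins.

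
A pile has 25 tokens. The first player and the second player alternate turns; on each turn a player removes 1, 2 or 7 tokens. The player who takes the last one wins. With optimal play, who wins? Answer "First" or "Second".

First

i:   0  1  2  3  4  5  6  7  8  9 10 11 12 13 14 15 16 17 18 19 20 21 22 23 24 25
     L  W  W  L  W  W  L  W  W  L  W  W  L  W  W  L  W  W  L  W  W  L  W  W  L  W
Position 25 is W, so the first player wins.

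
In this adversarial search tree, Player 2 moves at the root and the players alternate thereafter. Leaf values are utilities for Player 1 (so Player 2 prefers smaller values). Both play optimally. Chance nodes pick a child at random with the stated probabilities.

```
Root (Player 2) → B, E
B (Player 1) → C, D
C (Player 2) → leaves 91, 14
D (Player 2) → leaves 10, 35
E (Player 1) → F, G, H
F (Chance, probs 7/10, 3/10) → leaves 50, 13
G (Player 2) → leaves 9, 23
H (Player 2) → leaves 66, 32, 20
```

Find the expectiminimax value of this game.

14

C (Player 2): min(91, 14) = 14
D (Player 2): min(10, 35) = 10
B (Player 1): max(14, 10) = 14
F (Chance): 7/10·50 + 3/10·13 = 38.9
G (Player 2): min(9, 23) = 9
H (Player 2): min(66, 32, 20) = 20
E (Player 1): max(38.9, 9, 20) = 38.9
Root (Player 2): min(14, 38.9) = 14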